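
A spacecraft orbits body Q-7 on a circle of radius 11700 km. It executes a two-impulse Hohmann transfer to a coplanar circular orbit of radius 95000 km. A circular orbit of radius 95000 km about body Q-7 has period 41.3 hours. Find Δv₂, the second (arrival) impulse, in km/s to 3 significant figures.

Δv₂ = 2.13 km/s

From Kepler's third law T² = 4π²r³/μ at r = 95000 km, T = 41.3 hours = 41.3 × 3600 s = 1.4868×10^5 s: μ = 4π²r³/T² = 1.53118×10^6 km³/s².
The Hohmann ellipse has a_t = (r₁ + r₂)/2 = 53350 km.
Circular speed at r = 95000 km: v_c = √(μ/r) = 4.015 km/s.
Transfer-orbit speed at the same r (vis-viva, a = a_t): v_t = √[μ(2/r − 1/a_t)] = 1.880 km/s.
Δv₂ = |v_t − v_c| = |1.880 − 4.015| = 2.135 km/s.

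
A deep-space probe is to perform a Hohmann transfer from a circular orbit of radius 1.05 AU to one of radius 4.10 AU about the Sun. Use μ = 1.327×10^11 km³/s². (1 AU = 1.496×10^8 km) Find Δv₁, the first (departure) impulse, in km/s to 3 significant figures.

Δv₁ = 7.61 km/s

In km: r₁ = 1.05 × 1.496×10^8 = 1.5708×10^8 km; r₂ = 4.10 × 1.496×10^8 = 6.1336×10^8 km.
The Hohmann ellipse has a_t = (r₁ + r₂)/2 = 3.8522×10^8 km.
Circular speed at r = 1.5708×10^8 km: v_c = √(μ/r) = 29.07 km/s.
Transfer-orbit speed at the same r (vis-viva, a = a_t): v_t = √[μ(2/r − 1/a_t)] = 36.68 km/s.
Δv₁ = |v_t − v_c| = |36.68 − 29.07| = 7.610 km/s.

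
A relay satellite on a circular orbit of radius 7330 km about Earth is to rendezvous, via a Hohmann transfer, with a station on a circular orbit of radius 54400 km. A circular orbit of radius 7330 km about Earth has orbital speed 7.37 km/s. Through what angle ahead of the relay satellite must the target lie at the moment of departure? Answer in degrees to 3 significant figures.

φ = 103°

From the circular-orbit relation v² = μ/r at r = 7330 km: μ = v²r = (7.37)² × 7330 = 3.98143×10^5 km³/s².
Transfer-ellipse semi-major axis a_t = (r₁ + r₂)/2 = (7330 + 54400)/2 = 30865 km.
Transfer time t = π√(a_t³/μ) = 26998 s.
The target's mean motion on its circular orbit is ω₂ = √(μ/r₂³) = 4.9730×10^-5 rad/s.
Angle swept by the target during transfer: ω₂·t = 1.3426 rad = 76.93°.
Arrival is 180° from departure on the ellipse, so φ = 180° − 76.93° = 103°.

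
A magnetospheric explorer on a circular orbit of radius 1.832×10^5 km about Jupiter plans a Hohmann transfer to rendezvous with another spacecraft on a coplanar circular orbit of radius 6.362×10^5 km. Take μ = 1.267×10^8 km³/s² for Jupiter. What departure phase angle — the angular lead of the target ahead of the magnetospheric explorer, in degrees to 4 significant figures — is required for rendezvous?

Semi-major axis of the transfer orbit: a_t = (1.832×10^5 + 6.362×10^5)/2 = 4.097×10^5 km.
The half-period of the transfer ellipse is t = π√(a_t³/μ) = 73191 s.
The target's mean motion on its circular orbit is ω₂ = √(μ/r₂³) = 2.2182×10^-5 rad/s.
Angle swept by the target during transfer: ω₂·t = 1.6235 rad = 93.02°.
Arrival is 180° from departure on the ellipse, so φ = 180° − 93.02° = 86.98°.

φ = 86.98°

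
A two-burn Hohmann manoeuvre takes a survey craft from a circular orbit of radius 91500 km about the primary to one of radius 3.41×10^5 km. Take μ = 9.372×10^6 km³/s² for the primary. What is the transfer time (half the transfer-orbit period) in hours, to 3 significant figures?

Transfer-ellipse semi-major axis a_t = (r₁ + r₂)/2 = (91500 + 3.410×10^5)/2 = 2.1625×10^5 km.
By Kepler's third law the transfer-orbit period is T = 2π√(a_t³/μ), so t = T/2 = 1.032×10^5 s.
Converting: 1.032×10^5 s ÷ 3600 s/hour = 28.7 hours.

t = 28.7 hours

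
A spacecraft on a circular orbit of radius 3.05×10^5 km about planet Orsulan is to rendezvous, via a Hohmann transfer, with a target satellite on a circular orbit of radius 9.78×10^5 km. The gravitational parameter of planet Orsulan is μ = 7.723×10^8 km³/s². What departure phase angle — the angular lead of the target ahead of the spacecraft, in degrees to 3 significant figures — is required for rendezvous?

The Hohmann ellipse has a_t = (r₁ + r₂)/2 = 6.415×10^5 km.
Transfer time t = π√(a_t³/μ) = 58083 s.
Target angular speed ω₂ = √(μ/r₂³) = 2.8733×10^-5 rad/s.
Angle swept by the target during transfer: ω₂·t = 1.6689 rad = 95.62°.
Arrival is 180° from departure on the ellipse, so φ = 180° − 95.62° = 84.4°.

φ = 84.4°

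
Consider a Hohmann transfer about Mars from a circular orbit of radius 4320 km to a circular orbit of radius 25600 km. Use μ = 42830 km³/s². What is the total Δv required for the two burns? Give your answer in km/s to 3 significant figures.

The Hohmann ellipse has a_t = (r₁ + r₂)/2 = 14960 km.
Circular speed at r₁: v₁ = √(μ/r₁) = √(42830/4320) = 3.1487 km/s.
Transfer-orbit speed at r₁ (vis-viva equation): v_p = √[μ(2/r₁ − 1/a_t)] = 4.1189 km/s.
First burn Δv₁ = |v_p − v₁| = 0.9702 km/s.
At r₂, v₂ = √(μ/r₂) = 1.2935 km/s.
Transfer-orbit speed at r₂: v_a = √[μ(2/r₂ − 1/a_t)] = 0.69507 km/s.
Second burn Δv₂ = |v₂ − v_a| = 0.5984 km/s.
Δv = Δv₁ + Δv₂ = 0.9702 + 0.5984 = 1.569 km/s.

Δv = 1.57 km/s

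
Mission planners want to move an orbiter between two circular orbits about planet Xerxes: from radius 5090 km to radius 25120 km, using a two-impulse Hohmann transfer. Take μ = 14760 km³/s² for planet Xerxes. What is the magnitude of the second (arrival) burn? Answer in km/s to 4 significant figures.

The Hohmann ellipse has a_t = (r₁ + r₂)/2 = 15105 km.
On the circular orbit at r = 25120 km, v_c = √(μ/r) = 0.76654 km/s.
Transfer-orbit speed at the same r (vis-viva, a = a_t): v_t = √[μ(2/r − 1/a_t)] = 0.44497 km/s.
Δv₂ = |v_t − v_c| = |0.44497 − 0.76654| = 0.3216 km/s.

Δv₂ = 0.3216 km/s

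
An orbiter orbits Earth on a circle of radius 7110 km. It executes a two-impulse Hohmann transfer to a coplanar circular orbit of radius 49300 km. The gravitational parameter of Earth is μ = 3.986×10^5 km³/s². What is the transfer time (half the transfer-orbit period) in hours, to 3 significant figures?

Transfer-ellipse semi-major axis a_t = (r₁ + r₂)/2 = (7110 + 49300)/2 = 28205 km.
Half the transfer-orbit period gives t = π√(a_t³/μ) = 23570 s.
Converting: 23570 s ÷ 3600 s/hour = 6.55 hours.

t = 6.55 hours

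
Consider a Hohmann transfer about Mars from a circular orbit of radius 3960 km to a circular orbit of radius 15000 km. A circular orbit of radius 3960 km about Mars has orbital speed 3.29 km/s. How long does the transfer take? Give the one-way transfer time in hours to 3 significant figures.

From the circular-orbit relation v² = μ/r at r = 3960 km: μ = v²r = (3.29)² × 3960 = 42863.4 km³/s².
Semi-major axis of the transfer orbit: a_t = (3960 + 15000)/2 = 9480 km.
Transfer time t = π√(a_t³/μ) = π√((9480)³ / 42863.4) = 14010 s.
Converting: 14010 s ÷ 3600 s/hour = 3.89 hours.

t = 3.89 hours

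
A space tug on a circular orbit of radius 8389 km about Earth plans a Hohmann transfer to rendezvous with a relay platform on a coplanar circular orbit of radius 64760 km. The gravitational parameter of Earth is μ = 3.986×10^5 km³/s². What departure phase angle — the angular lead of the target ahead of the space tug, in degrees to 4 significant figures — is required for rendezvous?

φ = 103.6°

Semi-major axis of the transfer orbit: a_t = (8389 + 64760)/2 = 36574.5 km.
Transfer time t = π√(a_t³/μ) = 34806 s.
Target angular speed ω₂ = √(μ/r₂³) = 3.8310×10^-5 rad/s.
Angle swept by the target during transfer: ω₂·t = 1.3334 rad = 76.40°.
Arrival is 180° from departure on the ellipse, so φ = 180° − 76.40° = 103.6°.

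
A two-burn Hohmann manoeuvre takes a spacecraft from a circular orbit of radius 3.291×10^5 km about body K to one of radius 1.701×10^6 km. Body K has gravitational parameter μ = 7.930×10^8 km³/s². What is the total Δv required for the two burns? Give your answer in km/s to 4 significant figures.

Δv = 23.75 km/s

Semi-major axis of the transfer orbit: a_t = (3.291×10^5 + 1.701×10^6)/2 = 1.01505×10^6 km.
At r₁ the circular-orbit speed is v₁ = √(μ/r₁) = 49.088 km/s.
Transfer-orbit speed at r₁ (vis-viva): v_p = √[μ(2/r₁ − 1/a_t)] = 63.545 km/s.
First burn Δv₁ = |v_p − v₁| = 14.457 km/s.
Circular speed at r₂: v₂ = √(μ/r₂) = 21.5916 km/s.
Transfer-orbit speed at r₂: v_a = √[μ(2/r₂ − 1/a_t)] = 12.2943 km/s.
Second burn Δv₂ = |v₂ − v_a| = 9.2973 km/s.
Δv = Δv₁ + Δv₂ = 14.457 + 9.2973 = 23.75 km/s.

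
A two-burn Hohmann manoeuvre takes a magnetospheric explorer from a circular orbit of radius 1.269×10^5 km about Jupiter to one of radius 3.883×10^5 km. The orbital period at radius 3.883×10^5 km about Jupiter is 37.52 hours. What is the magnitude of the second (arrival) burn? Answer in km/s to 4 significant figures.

Δv₂ = 5.385 km/s

From Kepler's third law T² = 4π²r³/μ at r = 3.883×10^5 km, T = 37.52 hours = 37.52 × 3600 s = 1.35072×10^5 s: μ = 4π²r³/T² = 1.26687×10^8 km³/s².
Transfer-ellipse semi-major axis a_t = (r₁ + r₂)/2 = (1.269×10^5 + 3.883×10^5)/2 = 2.576×10^5 km.
Circular speed at r = 3.883×10^5 km: v_c = √(μ/r) = 18.063 km/s.
Transfer-orbit speed at the same r (vis-viva, a = a_t): v_t = √[μ(2/r − 1/a_t)] = 12.678 km/s.
Δv₂ = |v_t − v_c| = |12.678 − 18.063| = 5.385 km/s.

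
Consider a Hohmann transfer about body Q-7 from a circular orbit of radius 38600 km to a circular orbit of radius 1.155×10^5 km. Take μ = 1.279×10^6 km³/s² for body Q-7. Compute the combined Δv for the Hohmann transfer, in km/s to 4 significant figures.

Δv = 2.264 km/s

Transfer-ellipse semi-major axis a_t = (r₁ + r₂)/2 = (38600 + 1.155×10^5)/2 = 77050 km.
Circular speed at r₁: v₁ = √(μ/r₁) = √(1.279×10^6/38600) = 5.7563 km/s.
Transfer-orbit speed at r₁ (v² = μ(2/r − 1/a)): v_p = √[μ(2/r₁ − 1/a_t)] = 7.0477 km/s.
First burn Δv₁ = |v_p − v₁| = 1.2914 km/s.
Circular speed at r₂: v₂ = √(μ/r₂) = 3.32770 km/s.
Transfer-orbit speed at r₂: v_a = √[μ(2/r₂ − 1/a_t)] = 2.35533 km/s.
Second burn Δv₂ = |v₂ − v_a| = 0.97237 km/s.
Total Δv = Δv₁ + Δv₂ = 2.264 km/s.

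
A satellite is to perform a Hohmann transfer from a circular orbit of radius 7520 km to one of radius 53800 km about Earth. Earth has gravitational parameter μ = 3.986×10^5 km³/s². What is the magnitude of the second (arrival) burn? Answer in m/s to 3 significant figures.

Δv₂ = 1370 m/s

Transfer-ellipse semi-major axis a_t = (r₁ + r₂)/2 = (7520 + 53800)/2 = 30660 km.
Circular speed at r = 53800 km: v_c = √(μ/r) = 2.722 km/s.
Transfer-orbit speed at the same r (vis-viva, a = a_t): v_t = √[μ(2/r − 1/a_t)] = 1.348 km/s.
Δv₂ = |v_t − v_c| = |1.348 − 2.722| = 1.374 km/s.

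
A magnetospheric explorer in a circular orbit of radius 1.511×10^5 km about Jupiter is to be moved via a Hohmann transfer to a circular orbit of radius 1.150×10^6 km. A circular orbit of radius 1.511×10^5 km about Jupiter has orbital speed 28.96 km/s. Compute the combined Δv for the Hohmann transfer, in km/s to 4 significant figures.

Δv = 14.98 km/s

From the circular-orbit relation v² = μ/r at r = 1.511×10^5 km: μ = v²r = (28.96)² × 1.511×10^5 = 1.26725×10^8 km³/s².
The Hohmann ellipse has a_t = (r₁ + r₂)/2 = 6.5055×10^5 km.
Circular speed at r₁: v₁ = √(μ/r₁) = √(1.26725×10^8/1.511×10^5) = 28.960 km/s.
Transfer-orbit speed at r₁ (vis-viva equation): v_p = √[μ(2/r₁ − 1/a_t)] = 38.504 km/s.
First burn Δv₁ = |v_p − v₁| = 9.544 km/s.
Circular speed at r₂: v₂ = √(μ/r₂) = 10.497 km/s.
Transfer-orbit speed at r₂: v_a = √[μ(2/r₂ − 1/a_t)] = 5.0591 km/s.
Second burn Δv₂ = |v₂ − v_a| = 5.438 km/s.
Total Δv = Δv₁ + Δv₂ = 14.98 km/s.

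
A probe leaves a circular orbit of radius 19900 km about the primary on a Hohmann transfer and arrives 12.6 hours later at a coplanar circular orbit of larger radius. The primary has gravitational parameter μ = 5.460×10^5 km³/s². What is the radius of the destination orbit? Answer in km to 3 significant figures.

Transfer time t = 12.6 hours = 45360 s, and t = π√(a_t³/μ).
So a_t = (μ t²/π²)^(1/3) = (5.460×10^5 × (45360)² / π²)^(1/3) = 48463 km.
Since a_t = (r₁ + r₂)/2, r₂ = 2a_t − r₁ = 2×48463 − 19900 = 77026 km.

r₂ = 77000 km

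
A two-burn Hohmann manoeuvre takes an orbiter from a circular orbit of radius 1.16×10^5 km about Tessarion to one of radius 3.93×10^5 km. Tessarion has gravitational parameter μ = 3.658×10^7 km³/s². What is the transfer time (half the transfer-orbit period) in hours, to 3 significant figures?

t = 18.5 hours

Semi-major axis of the transfer orbit: a_t = (1.160×10^5 + 3.930×10^5)/2 = 2.545×10^5 km.
Half the transfer-orbit period gives t = π√(a_t³/μ) = 66690 s.
Converting: 66690 s ÷ 3600 s/hour = 18.5 hours.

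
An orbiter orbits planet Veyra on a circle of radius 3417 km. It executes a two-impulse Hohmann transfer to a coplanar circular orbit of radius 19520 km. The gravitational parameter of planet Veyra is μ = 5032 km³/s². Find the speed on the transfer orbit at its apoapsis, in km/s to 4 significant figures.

Transfer-ellipse semi-major axis a_t = (r₁ + r₂)/2 = (3417 + 19520)/2 = 11468.5 km.
At apoapsis, r = 19520 km.
Applying v² = μ(2/r − 1/a_t): v = 0.2771 km/s.

v = 0.2771 km/s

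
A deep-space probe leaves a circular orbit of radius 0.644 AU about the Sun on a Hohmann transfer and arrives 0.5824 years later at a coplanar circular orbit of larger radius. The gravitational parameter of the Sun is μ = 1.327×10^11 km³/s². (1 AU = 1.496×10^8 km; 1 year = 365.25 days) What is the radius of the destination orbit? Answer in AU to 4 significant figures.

r₂ = 1.570 AU

In km: r₁ = 0.644 × 1.496×10^8 = 9.63424×10^7 km.
Transfer time t = 0.5824 years × 365.25 × 86400 s = 1.837914624×10^7 s, and t = π√(a_t³/μ).
So a_t = (μ t²/π²)^(1/3) = (1.327×10^11 × (1.837914624×10^7)² / π²)^(1/3) = 1.6561×10^8 km.
Since a_t = (r₁ + r₂)/2, r₂ = 2a_t − r₁ = 2×1.6561×10^8 − 9.63424×10^7 = 2.348776×10^8 km.
In AU: r₂ = 2.348776×10^8 / 1.496×10^8 = 1.570 AU.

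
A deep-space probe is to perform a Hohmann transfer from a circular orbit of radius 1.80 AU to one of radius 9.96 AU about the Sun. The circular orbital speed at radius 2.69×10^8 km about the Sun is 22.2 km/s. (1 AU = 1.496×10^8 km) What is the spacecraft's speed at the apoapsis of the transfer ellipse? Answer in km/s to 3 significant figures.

v = 5.22 km/s

From the circular-orbit relation v² = μ/r at r = 2.69×10^8 km: μ = v²r = (22.2)² × 2.69×10^8 = 1.32574×10^11 km³/s².
In km: r₁ = 1.80 × 1.496×10^8 = 2.6928×10^8 km; r₂ = 9.96 × 1.496×10^8 = 1.490016×10^9 km.
Semi-major axis of the transfer orbit: a_t = (2.6928×10^8 + 1.490016×10^9)/2 = 8.79648×10^8 km.
At apoapsis, r = 1.490016×10^9 km.
From the vis-viva equation, v = √[μ(2/r − 1/a_t)] = 5.219 km/s.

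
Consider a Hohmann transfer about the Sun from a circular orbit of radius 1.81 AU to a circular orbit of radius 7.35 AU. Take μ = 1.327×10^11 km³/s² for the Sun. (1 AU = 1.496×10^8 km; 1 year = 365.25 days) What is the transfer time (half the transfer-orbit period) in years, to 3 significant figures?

t = 4.90 years

In km: r₁ = 1.81 × 1.496×10^8 = 2.70776×10^8 km; r₂ = 7.35 × 1.496×10^8 = 1.09956×10^9 km.
Semi-major axis of the transfer orbit: a_t = (2.70776×10^8 + 1.09956×10^9)/2 = 6.85168×10^8 km.
Transfer time t = π√(a_t³/μ) = π√((6.85168×10^8)³ / 1.327×10^11) = 1.547×10^8 s.
Converting: 1.547×10^8 s ÷ 3.15576×10^7 s/year (365.25 × 86400) = 4.90 years.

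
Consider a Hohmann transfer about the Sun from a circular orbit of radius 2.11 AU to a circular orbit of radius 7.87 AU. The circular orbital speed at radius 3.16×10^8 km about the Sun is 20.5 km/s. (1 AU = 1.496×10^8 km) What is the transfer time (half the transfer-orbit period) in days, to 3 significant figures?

t = 2040 days

From the circular-orbit relation v² = μ/r at r = 3.16×10^8 km: μ = v²r = (20.5)² × 3.16×10^8 = 1.32799×10^11 km³/s².
In km: r₁ = 2.11 × 1.496×10^8 = 3.15656×10^8 km; r₂ = 7.87 × 1.496×10^8 = 1.177352×10^9 km.
Transfer-ellipse semi-major axis a_t = (r₁ + r₂)/2 = (3.15656×10^8 + 1.177352×10^9)/2 = 7.46504×10^8 km.
Half the transfer-orbit period gives t = π√(a_t³/μ) = 1.7583×10^8 s.
Converting: 1.7583×10^8 s ÷ 86400 s/day = 2040 days.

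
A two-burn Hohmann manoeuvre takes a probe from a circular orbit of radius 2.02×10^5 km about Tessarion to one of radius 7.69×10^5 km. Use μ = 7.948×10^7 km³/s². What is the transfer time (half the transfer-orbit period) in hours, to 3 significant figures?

t = 33.1 hours

Semi-major axis of the transfer orbit: a_t = (2.020×10^5 + 7.690×10^5)/2 = 4.855×10^5 km.
Transfer time t = π√(a_t³/μ) = π√((4.855×10^5)³ / 7.948×10^7) = 1.192×10^5 s.
Converting: 1.192×10^5 s ÷ 3600 s/hour = 33.1 hours.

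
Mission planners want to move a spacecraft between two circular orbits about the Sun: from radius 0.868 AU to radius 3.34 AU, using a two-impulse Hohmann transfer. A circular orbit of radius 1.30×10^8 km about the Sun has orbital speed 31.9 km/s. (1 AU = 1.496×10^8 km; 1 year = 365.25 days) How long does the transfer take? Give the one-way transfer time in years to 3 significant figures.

t = 1.53 years

From the circular-orbit relation v² = μ/r at r = 1.30×10^8 km: μ = v²r = (31.9)² × 1.30×10^8 = 1.32289×10^11 km³/s².
In km: r₁ = 0.868 × 1.496×10^8 = 1.298528×10^8 km; r₂ = 3.34 × 1.496×10^8 = 4.99664×10^8 km.
Semi-major axis of the transfer orbit: a_t = (1.298528×10^8 + 4.99664×10^8)/2 = 3.147584×10^8 km.
Half the transfer-orbit period gives t = π√(a_t³/μ) = 4.823×10^7 s.
Converting: 4.823×10^7 s ÷ 3.15576×10^7 s/year (365.25 × 86400) = 1.53 years.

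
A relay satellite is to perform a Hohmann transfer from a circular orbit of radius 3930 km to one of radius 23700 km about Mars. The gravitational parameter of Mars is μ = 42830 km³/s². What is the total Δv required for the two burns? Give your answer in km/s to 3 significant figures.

Semi-major axis of the transfer orbit: a_t = (3930 + 23700)/2 = 13815 km.
Circular speed at r₁: v₁ = √(μ/r₁) = √(42830/3930) = 3.301 km/s.
On the transfer ellipse at r₁, v² = μ(2/r − 1/a) gives v_p = √[μ(2/r₁ − 1/a_t)] = 4.324 km/s.
First burn Δv₁ = |v_p − v₁| = 1.023 km/s.
At r₂, v₂ = √(μ/r₂) = 1.3443 km/s.
Transfer-orbit speed at r₂: v_a = √[μ(2/r₂ − 1/a_t)] = 0.71700 km/s.
Second burn Δv₂ = |v₂ − v_a| = 0.6273 km/s.
Total Δv = Δv₁ + Δv₂ = 1.650 km/s.

Δv = 1.65 km/s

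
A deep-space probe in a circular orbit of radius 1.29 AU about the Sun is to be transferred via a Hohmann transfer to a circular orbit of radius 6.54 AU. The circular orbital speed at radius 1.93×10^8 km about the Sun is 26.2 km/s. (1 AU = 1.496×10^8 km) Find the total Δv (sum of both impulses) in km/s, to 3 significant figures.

Δv = 12.6 km/s

From the circular-orbit relation v² = μ/r at r = 1.93×10^8 km: μ = v²r = (26.2)² × 1.93×10^8 = 1.32483×10^11 km³/s².
In km: r₁ = 1.29 × 1.496×10^8 = 1.92984×10^8 km; r₂ = 6.54 × 1.496×10^8 = 9.78384×10^8 km.
The Hohmann ellipse has a_t = (r₁ + r₂)/2 = 5.85684×10^8 km.
Circular speed at r₁: v₁ = √(μ/r₁) = √(1.32483×10^11/1.92984×10^8) = 26.201 km/s.
Transfer-orbit speed at r₁ (vis-viva): v_p = √[μ(2/r₁ − 1/a_t)] = 33.864 km/s.
First burn Δv₁ = |v_p − v₁| = 7.663 km/s.
At r₂, v₂ = √(μ/r₂) = 11.637 km/s.
Transfer-orbit speed at r₂: v_a = √[μ(2/r₂ − 1/a_t)] = 6.6797 km/s.
Second burn Δv₂ = |v₂ − v_a| = 4.957 km/s.
Δv = Δv₁ + Δv₂ = 7.663 + 4.957 = 12.62 km/s.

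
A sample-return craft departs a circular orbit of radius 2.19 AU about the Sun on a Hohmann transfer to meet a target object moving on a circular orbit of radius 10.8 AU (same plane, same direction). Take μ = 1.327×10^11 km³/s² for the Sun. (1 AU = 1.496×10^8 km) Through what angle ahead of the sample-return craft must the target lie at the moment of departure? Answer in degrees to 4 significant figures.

φ = 96.05°

In km: r₁ = 2.19 × 1.496×10^8 = 3.27624×10^8 km; r₂ = 10.8 × 1.496×10^8 = 1.61568×10^9 km.
Semi-major axis of the transfer orbit: a_t = (3.27624×10^8 + 1.61568×10^9)/2 = 9.71652×10^8 km.
Transfer time t = π√(a_t³/μ) = 2.61204×10^8 s.
Target angular speed ω₂ = √(μ/r₂³) = 5.60922×10^-9 rad/s.
Angle swept by the target during transfer: ω₂·t = 1.4652 rad = 83.95°.
The sample-return craft traverses 180° on the transfer ellipse, so the target must lead by 180° − 83.95° = 96.05°.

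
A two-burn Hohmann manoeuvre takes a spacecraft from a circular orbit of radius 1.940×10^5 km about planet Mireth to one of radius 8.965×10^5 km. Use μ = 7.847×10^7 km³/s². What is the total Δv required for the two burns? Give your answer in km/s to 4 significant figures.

Semi-major axis of the transfer orbit: a_t = (1.940×10^5 + 8.965×10^5)/2 = 5.4525×10^5 km.
At r₁ the circular-orbit speed is v₁ = √(μ/r₁) = 20.112 km/s.
Transfer-orbit speed at r₁ (v² = μ(2/r − 1/a)): v_p = √[μ(2/r₁ − 1/a_t)] = 25.789 km/s.
First burn Δv₁ = |v_p − v₁| = 5.677 km/s.
At r₂, v₂ = √(μ/r₂) = 9.356 km/s.
Transfer-orbit speed at r₂: v_a = √[μ(2/r₂ − 1/a_t)] = 5.581 km/s.
Second burn Δv₂ = |v₂ − v_a| = 3.775 km/s.
Total Δv = Δv₁ + Δv₂ = 9.452 km/s.

Δv = 9.452 km/s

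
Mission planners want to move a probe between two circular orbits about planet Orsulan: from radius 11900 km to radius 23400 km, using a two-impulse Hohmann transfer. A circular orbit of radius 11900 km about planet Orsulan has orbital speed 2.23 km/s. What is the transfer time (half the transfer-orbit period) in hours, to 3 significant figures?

From the circular-orbit relation v² = μ/r at r = 11900 km: μ = v²r = (2.23)² × 11900 = 59177.5 km³/s².
The Hohmann ellipse has a_t = (r₁ + r₂)/2 = 17650 km.
Half the transfer-orbit period gives t = π√(a_t³/μ) = 30280 s.
Converting: 30280 s ÷ 3600 s/hour = 8.41 hours.

t = 8.41 hours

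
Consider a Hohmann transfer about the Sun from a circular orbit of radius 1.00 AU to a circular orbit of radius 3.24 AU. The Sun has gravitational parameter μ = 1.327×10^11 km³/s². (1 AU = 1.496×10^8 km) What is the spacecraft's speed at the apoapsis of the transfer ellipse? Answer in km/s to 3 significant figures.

v = 11.4 km/s

In km: r₁ = 1.00 × 1.496×10^8 = 1.496×10^8 km; r₂ = 3.24 × 1.496×10^8 = 4.84704×10^8 km.
Semi-major axis of the transfer orbit: a_t = (1.496×10^8 + 4.84704×10^8)/2 = 3.17152×10^8 km.
At apoapsis, r = 4.84704×10^8 km.
From the vis-viva equation, v = √[μ(2/r − 1/a_t)] = 11.36 km/s.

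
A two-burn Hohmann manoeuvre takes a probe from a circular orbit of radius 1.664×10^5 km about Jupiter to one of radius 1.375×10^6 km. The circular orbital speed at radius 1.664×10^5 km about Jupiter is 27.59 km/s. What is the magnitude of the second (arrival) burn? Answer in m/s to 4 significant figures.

Δv₂ = 5138 m/s

From the circular-orbit relation v² = μ/r at r = 1.664×10^5 km: μ = v²r = (27.59)² × 1.664×10^5 = 1.26665×10^8 km³/s².
Transfer-ellipse semi-major axis a_t = (r₁ + r₂)/2 = (1.664×10^5 + 1.375×10^6)/2 = 7.707×10^5 km.
On the circular orbit at r = 1.375×10^6 km, v_c = √(μ/r) = 9.598 km/s.
Vis-viva on the transfer ellipse at r = 1.375×10^6 km gives v_t = √[μ(2/r − 1/a_t)] = 4.460 km/s.
Δv₂ = |v_t − v_c| = |4.460 − 9.598| = 5.138 km/s.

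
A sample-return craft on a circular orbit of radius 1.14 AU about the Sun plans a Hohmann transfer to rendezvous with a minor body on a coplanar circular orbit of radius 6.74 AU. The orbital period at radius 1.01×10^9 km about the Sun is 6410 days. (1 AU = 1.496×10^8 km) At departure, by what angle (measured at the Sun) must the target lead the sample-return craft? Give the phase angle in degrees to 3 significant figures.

φ = 99.5°

From Kepler's third law T² = 4π²r³/μ at r = 1.01×10^9 km, T = 6410 days = 6410 × 86400 s = 5.53824×10^8 s: μ = 4π²r³/T² = 1.32611×10^11 km³/s².
In km: r₁ = 1.14 × 1.496×10^8 = 1.70544×10^8 km; r₂ = 6.74 × 1.496×10^8 = 1.008304×10^9 km.
The Hohmann ellipse has a_t = (r₁ + r₂)/2 = 5.89424×10^8 km.
Transfer time t = π√(a_t³/μ) = 1.2345294×10^8 s.
Target angular speed ω₂ = √(μ/r₂³) = 1.1373730×10^-8 rad/s.
Angle swept by the target during transfer: ω₂·t = 1.4041204 rad = 80.4502°.
The sample-return craft traverses 180° on the transfer ellipse, so the target must lead by 180° − 80.4502° = 99.5°.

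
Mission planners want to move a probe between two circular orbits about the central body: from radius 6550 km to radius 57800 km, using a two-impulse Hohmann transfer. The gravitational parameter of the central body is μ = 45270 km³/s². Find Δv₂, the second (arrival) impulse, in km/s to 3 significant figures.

Δv₂ = 0.486 km/s

Semi-major axis of the transfer orbit: a_t = (6550 + 57800)/2 = 32175 km.
Circular speed at r = 57800 km: v_c = √(μ/r) = 0.8850 km/s.
Transfer-orbit speed at the same r (vis-viva, a = a_t): v_t = √[μ(2/r − 1/a_t)] = 0.3993 km/s.
Δv₂ = |v_t − v_c| = |0.3993 − 0.8850| = 0.4857 km/s.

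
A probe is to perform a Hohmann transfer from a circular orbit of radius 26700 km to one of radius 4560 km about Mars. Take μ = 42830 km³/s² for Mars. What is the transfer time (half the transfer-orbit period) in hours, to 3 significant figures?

t = 8.24 hours

The Hohmann ellipse has a_t = (r₁ + r₂)/2 = 15630 km.
By Kepler's third law the transfer-orbit period is T = 2π√(a_t³/μ), so t = T/2 = 29660 s.
Converting: 29660 s ÷ 3600 s/hour = 8.24 hours.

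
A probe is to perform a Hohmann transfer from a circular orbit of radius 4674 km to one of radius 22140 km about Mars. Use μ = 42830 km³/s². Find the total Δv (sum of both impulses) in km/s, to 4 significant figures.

Semi-major axis of the transfer orbit: a_t = (4674 + 22140)/2 = 13407 km.
At r₁ the circular-orbit speed is v₁ = √(μ/r₁) = 3.02712 km/s.
Transfer-orbit speed at r₁ (vis-viva): v_p = √[μ(2/r₁ − 1/a_t)] = 3.89003 km/s.
First burn Δv₁ = |v_p − v₁| = 0.86291 km/s.
Circular speed at r₂: v₂ = √(μ/r₂) = 1.39087 km/s.
Transfer-orbit speed at r₂: v_a = √[μ(2/r₂ − 1/a_t)] = 0.821228 km/s.
Second burn Δv₂ = |v₂ − v_a| = 0.56964 km/s.
Δv = Δv₁ + Δv₂ = 0.86291 + 0.56964 = 1.433 km/s.

Δv = 1.433 km/s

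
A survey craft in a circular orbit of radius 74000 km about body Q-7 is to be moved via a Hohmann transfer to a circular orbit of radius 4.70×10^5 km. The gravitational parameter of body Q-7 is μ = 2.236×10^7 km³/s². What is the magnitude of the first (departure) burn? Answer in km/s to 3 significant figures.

Δv₁ = 5.47 km/s

The Hohmann ellipse has a_t = (r₁ + r₂)/2 = 2.720×10^5 km.
Circular speed at r = 74000 km: v_c = √(μ/r) = 17.383 km/s.
Vis-viva on the transfer ellipse at r = 74000 km gives v_t = √[μ(2/r − 1/a_t)] = 22.850 km/s.
Δv₁ = |v_t − v_c| = |22.850 − 17.383| = 5.467 km/s.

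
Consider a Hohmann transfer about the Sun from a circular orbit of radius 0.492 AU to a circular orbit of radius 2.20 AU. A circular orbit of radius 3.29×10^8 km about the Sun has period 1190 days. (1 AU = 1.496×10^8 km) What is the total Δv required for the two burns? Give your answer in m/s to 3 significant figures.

Δv = 19800 m/s

From Kepler's third law T² = 4π²r³/μ at r = 3.29×10^8 km, T = 1190 days = 1190 × 86400 s = 1.02816×10^8 s: μ = 4π²r³/T² = 1.32992×10^11 km³/s².
In km: r₁ = 0.492 × 1.496×10^8 = 7.36032×10^7 km; r₂ = 2.20 × 1.496×10^8 = 3.2912×10^8 km.
Semi-major axis of the transfer orbit: a_t = (7.36032×10^7 + 3.2912×10^8)/2 = 2.013616×10^8 km.
At r₁ the circular-orbit speed is v₁ = √(μ/r₁) = 42.507 km/s.
Transfer-orbit speed at r₁ (v² = μ(2/r − 1/a)): v_p = √[μ(2/r₁ − 1/a_t)] = 54.344 km/s.
First burn Δv₁ = |v_p − v₁| = 11.84 km/s.
Circular speed at r₂: v₂ = √(μ/r₂) = 20.10184 km/s.
Transfer-orbit speed at r₂: v_a = √[μ(2/r₂ − 1/a_t)] = 12.15335 km/s.
Second burn Δv₂ = |v₂ − v_a| = 7.948 km/s.
Total Δv = Δv₁ + Δv₂ = 19.79 km/s.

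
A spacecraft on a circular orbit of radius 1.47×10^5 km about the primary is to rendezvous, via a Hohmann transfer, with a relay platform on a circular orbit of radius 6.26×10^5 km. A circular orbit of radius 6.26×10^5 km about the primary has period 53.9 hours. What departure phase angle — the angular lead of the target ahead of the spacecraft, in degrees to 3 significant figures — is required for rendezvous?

φ = 92.7°

From Kepler's third law T² = 4π²r³/μ at r = 6.26×10^5 km, T = 53.9 hours = 53.9 × 3600 s = 1.9404×10^5 s: μ = 4π²r³/T² = 2.57217×10^8 km³/s².
Semi-major axis of the transfer orbit: a_t = (1.470×10^5 + 6.260×10^5)/2 = 3.865×10^5 km.
Transfer time t = π√(a_t³/μ) = 47070 s.
The target's mean motion on its circular orbit is ω₂ = √(μ/r₂³) = 3.238×10^-5 rad/s.
Angle swept by the target during transfer: ω₂·t = 1.524 rad = 87.32°.
Arrival is 180° from departure on the ellipse, so φ = 180° − 87.32° = 92.7°.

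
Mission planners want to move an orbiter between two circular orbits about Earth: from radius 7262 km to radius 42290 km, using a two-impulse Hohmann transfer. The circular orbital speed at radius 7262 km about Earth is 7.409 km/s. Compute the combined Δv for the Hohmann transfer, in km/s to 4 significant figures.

From the circular-orbit relation v² = μ/r at r = 7262 km: μ = v²r = (7.409)² × 7262 = 3.98635×10^5 km³/s².
Transfer-ellipse semi-major axis a_t = (r₁ + r₂)/2 = (7262 + 42290)/2 = 24776 km.
At r₁ the circular-orbit speed is v₁ = √(μ/r₁) = 7.409 km/s.
On the transfer ellipse at r₁, vis-viva equation gives v_p = √[μ(2/r₁ − 1/a_t)] = 9.680 km/s.
First burn Δv₁ = |v_p − v₁| = 2.271 km/s.
Circular speed at r₂: v₂ = √(μ/r₂) = 3.070 km/s.
Transfer-orbit speed at r₂: v_a = √[μ(2/r₂ − 1/a_t)] = 1.662 km/s.
Second burn Δv₂ = |v₂ − v_a| = 1.408 km/s.
Δv = Δv₁ + Δv₂ = 2.271 + 1.408 = 3.679 km/s.

Δv = 3.679 km/s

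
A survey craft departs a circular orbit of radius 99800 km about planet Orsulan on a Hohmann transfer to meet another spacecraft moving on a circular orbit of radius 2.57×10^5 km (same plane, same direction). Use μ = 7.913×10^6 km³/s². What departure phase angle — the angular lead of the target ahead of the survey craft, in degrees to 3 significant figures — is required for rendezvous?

φ = 75.9°

Transfer-ellipse semi-major axis a_t = (r₁ + r₂)/2 = (99800 + 2.570×10^5)/2 = 1.784×10^5 km.
Transfer time t = π√(a_t³/μ) = 84150 s.
The target's mean motion on its circular orbit is ω₂ = √(μ/r₂³) = 2.159×10^-5 rad/s.
Angle swept by the target during transfer: ω₂·t = 1.817 rad = 104.1°.
Arrival is 180° from departure on the ellipse, so φ = 180° − 104.1° = 75.9°.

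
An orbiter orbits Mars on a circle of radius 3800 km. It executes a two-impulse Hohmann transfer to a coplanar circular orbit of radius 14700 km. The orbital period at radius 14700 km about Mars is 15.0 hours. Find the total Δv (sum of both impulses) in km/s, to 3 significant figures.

From Kepler's third law T² = 4π²r³/μ at r = 14700 km, T = 15.0 hours = 15.0 × 3600 s = 54000 s: μ = 4π²r³/T² = 43005.5 km³/s².
Semi-major axis of the transfer orbit: a_t = (3800 + 14700)/2 = 9250 km.
Circular speed at r₁: v₁ = √(μ/r₁) = √(43005.5/3800) = 3.3641 km/s.
On the transfer ellipse at r₁, v² = μ(2/r − 1/a) gives v_p = √[μ(2/r₁ − 1/a_t)] = 4.2409 km/s.
First burn Δv₁ = |v_p − v₁| = 0.8768 km/s.
At r₂, v₂ = √(μ/r₂) = 1.7104 km/s.
Transfer-orbit speed at r₂: v_a = √[μ(2/r₂ − 1/a_t)] = 1.0963 km/s.
Second burn Δv₂ = |v₂ − v_a| = 0.6141 km/s.
Δv = Δv₁ + Δv₂ = 0.8768 + 0.6141 = 1.491 km/s.

Δv = 1.49 km/s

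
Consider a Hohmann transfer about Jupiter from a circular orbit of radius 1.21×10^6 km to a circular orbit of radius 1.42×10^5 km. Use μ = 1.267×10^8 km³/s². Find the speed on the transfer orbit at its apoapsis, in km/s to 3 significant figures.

The Hohmann ellipse has a_t = (r₁ + r₂)/2 = 6.760×10^5 km.
The apoapsis of the transfer ellipse is at r = 1.210×10^6 km.
Vis-viva: v = √[μ(2/r − 1/a_t)] = √[1.267×10^8 × (2/1.210×10^6 − 1/6.760×10^5)] = 4.690 km/s.

v = 4.69 km/s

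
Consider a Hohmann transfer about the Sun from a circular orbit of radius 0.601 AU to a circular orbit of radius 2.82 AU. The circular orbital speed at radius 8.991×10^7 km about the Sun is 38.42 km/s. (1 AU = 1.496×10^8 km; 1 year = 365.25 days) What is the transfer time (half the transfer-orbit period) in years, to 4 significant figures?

From the circular-orbit relation v² = μ/r at r = 8.991×10^7 km: μ = v²r = (38.42)² × 8.991×10^7 = 1.32716×10^11 km³/s².
In km: r₁ = 0.601 × 1.496×10^8 = 8.99096×10^7 km; r₂ = 2.82 × 1.496×10^8 = 4.21872×10^8 km.
Transfer-ellipse semi-major axis a_t = (r₁ + r₂)/2 = (8.99096×10^7 + 4.21872×10^8)/2 = 2.558908×10^8 km.
Transfer time t = π√(a_t³/μ) = π√((2.558908×10^8)³ / 1.32716×10^11) = 3.530×10^7 s.
Converting: 3.530×10^7 s ÷ 3.15576×10^7 s/year (365.25 × 86400) = 1.119 years.

t = 1.119 years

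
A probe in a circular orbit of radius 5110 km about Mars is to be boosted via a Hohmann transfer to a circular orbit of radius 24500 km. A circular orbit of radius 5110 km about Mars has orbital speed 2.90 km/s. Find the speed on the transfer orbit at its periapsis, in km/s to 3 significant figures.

From the circular-orbit relation v² = μ/r at r = 5110 km: μ = v²r = (2.90)² × 5110 = 42975.1 km³/s².
Transfer-ellipse semi-major axis a_t = (r₁ + r₂)/2 = (5110 + 24500)/2 = 14805 km.
At periapsis, r = 5110 km.
Vis-viva: v = √[μ(2/r − 1/a_t)] = √[42975.1 × (2/5110 − 1/14805)] = 3.731 km/s.

v = 3.73 km/s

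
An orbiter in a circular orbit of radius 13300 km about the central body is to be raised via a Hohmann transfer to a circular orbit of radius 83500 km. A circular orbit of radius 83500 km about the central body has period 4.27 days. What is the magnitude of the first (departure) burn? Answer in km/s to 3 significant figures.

Δv₁ = 1.12 km/s

From Kepler's third law T² = 4π²r³/μ at r = 83500 km, T = 4.27 days = 4.27 × 86400 s = 3.68928×10^5 s: μ = 4π²r³/T² = 1.68864×10^5 km³/s².
Semi-major axis of the transfer orbit: a_t = (13300 + 83500)/2 = 48400 km.
Circular speed at r = 13300 km: v_c = √(μ/r) = 3.563 km/s.
Vis-viva on the transfer ellipse at r = 13300 km gives v_t = √[μ(2/r − 1/a_t)] = 4.680 km/s.
Δv₁ = |v_t − v_c| = |4.680 − 3.563| = 1.117 km/s.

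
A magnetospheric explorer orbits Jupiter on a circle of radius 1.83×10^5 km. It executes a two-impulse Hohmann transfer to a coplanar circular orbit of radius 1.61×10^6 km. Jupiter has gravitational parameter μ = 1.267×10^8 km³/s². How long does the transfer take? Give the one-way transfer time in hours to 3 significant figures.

Transfer-ellipse semi-major axis a_t = (r₁ + r₂)/2 = (1.830×10^5 + 1.610×10^6)/2 = 8.965×10^5 km.
Transfer time t = π√(a_t³/μ) = π√((8.965×10^5)³ / 1.267×10^8) = 2.369×10^5 s.
Converting: 2.369×10^5 s ÷ 3600 s/hour = 65.8 hours.

t = 65.8 hours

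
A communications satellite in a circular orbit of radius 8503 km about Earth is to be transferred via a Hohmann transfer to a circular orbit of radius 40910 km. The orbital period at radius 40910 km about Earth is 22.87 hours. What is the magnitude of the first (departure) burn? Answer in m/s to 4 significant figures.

Δv₁ = 1964 m/s

From Kepler's third law T² = 4π²r³/μ at r = 40910 km, T = 22.87 hours = 22.87 × 3600 s = 82332 s: μ = 4π²r³/T² = 3.98759×10^5 km³/s².
The Hohmann ellipse has a_t = (r₁ + r₂)/2 = 24706.5 km.
Circular speed at r = 8503 km: v_c = √(μ/r) = 6.848 km/s.
Transfer-orbit speed at the same r (vis-viva, a = a_t): v_t = √[μ(2/r − 1/a_t)] = 8.812 km/s.
Δv₁ = |v_t − v_c| = |8.812 − 6.848| = 1.964 km/s.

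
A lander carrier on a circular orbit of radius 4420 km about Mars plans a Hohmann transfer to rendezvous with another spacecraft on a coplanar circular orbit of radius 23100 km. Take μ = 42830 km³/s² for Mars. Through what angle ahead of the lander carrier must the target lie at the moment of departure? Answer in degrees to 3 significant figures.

Semi-major axis of the transfer orbit: a_t = (4420 + 23100)/2 = 13760 km.
Transfer time t = π√(a_t³/μ) = 24502.1 s.
The target's mean motion on its circular orbit is ω₂ = √(μ/r₂³) = 5.89462×10^-5 rad/s.
Angle swept by the target during transfer: ω₂·t = 1.44431 rad = 82.753°.
The lander carrier traverses 180° on the transfer ellipse, so the target must lead by 180° − 82.753° = 97.2°.

φ = 97.2°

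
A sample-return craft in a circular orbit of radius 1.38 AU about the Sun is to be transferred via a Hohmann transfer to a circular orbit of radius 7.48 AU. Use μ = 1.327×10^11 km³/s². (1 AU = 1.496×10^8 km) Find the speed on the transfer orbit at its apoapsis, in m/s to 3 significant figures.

In km: r₁ = 1.38 × 1.496×10^8 = 2.06448×10^8 km; r₂ = 7.48 × 1.496×10^8 = 1.119008×10^9 km.
The Hohmann ellipse has a_t = (r₁ + r₂)/2 = 6.62728×10^8 km.
The apoapsis of the transfer ellipse is at r = 1.119008×10^9 km.
Vis-viva: v = √[μ(2/r − 1/a_t)] = √[1.327×10^11 × (2/1.119008×10^9 − 1/6.62728×10^8)] = 6.078 km/s.

v = 6080 m/s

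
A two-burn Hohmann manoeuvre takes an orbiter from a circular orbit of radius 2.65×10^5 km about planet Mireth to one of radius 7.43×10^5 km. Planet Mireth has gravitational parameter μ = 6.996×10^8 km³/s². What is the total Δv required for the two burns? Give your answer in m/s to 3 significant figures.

Transfer-ellipse semi-major axis a_t = (r₁ + r₂)/2 = (2.650×10^5 + 7.430×10^5)/2 = 5.040×10^5 km.
At r₁ the circular-orbit speed is v₁ = √(μ/r₁) = 51.381 km/s.
On the transfer ellipse at r₁, vis-viva gives v_p = √[μ(2/r₁ − 1/a_t)] = 62.385 km/s.
First burn Δv₁ = |v_p − v₁| = 11.004 km/s.
Circular speed at r₂: v₂ = √(μ/r₂) = 30.6853 km/s.
Transfer-orbit speed at r₂: v_a = √[μ(2/r₂ − 1/a_t)] = 22.2504 km/s.
Second burn Δv₂ = |v₂ − v_a| = 8.4349 km/s.
Δv = Δv₁ + Δv₂ = 11.004 + 8.4349 = 19.44 km/s.

Δv = 19400 m/s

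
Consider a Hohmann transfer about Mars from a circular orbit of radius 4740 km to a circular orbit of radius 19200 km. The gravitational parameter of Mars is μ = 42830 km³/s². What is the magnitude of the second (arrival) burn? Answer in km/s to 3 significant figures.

Δv₂ = 0.554 km/s

Transfer-ellipse semi-major axis a_t = (r₁ + r₂)/2 = (4740 + 19200)/2 = 11970 km.
On the circular orbit at r = 19200 km, v_c = √(μ/r) = 1.4936 km/s.
Transfer-orbit speed at the same r (vis-viva, a = a_t): v_t = √[μ(2/r − 1/a_t)] = 0.93987 km/s.
Δv₂ = |v_t − v_c| = |0.93987 − 1.4936| = 0.5537 km/s.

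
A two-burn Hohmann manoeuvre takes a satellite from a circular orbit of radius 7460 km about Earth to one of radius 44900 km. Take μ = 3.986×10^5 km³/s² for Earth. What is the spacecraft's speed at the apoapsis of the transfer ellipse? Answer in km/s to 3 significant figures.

The Hohmann ellipse has a_t = (r₁ + r₂)/2 = 26180 km.
The apoapsis of the transfer ellipse is at r = 44900 km.
Applying v² = μ(2/r − 1/a_t): v = 1.590 km/s.

v = 1.59 km/s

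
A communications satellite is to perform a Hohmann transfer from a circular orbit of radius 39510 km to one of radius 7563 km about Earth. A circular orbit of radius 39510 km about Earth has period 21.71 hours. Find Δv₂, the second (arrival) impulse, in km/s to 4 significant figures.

From Kepler's third law T² = 4π²r³/μ at r = 39510 km, T = 21.71 hours = 21.71 × 3600 s = 78156 s: μ = 4π²r³/T² = 3.98617×10^5 km³/s².
Semi-major axis of the transfer orbit: a_t = (39510 + 7563)/2 = 23536.5 km.
On the circular orbit at r = 7563 km, v_c = √(μ/r) = 7.260 km/s.
Vis-viva on the transfer ellipse at r = 7563 km gives v_t = √[μ(2/r − 1/a_t)] = 9.406 km/s.
Δv₂ = |v_t − v_c| = |9.406 − 7.260| = 2.146 km/s.

Δv₂ = 2.146 km/s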